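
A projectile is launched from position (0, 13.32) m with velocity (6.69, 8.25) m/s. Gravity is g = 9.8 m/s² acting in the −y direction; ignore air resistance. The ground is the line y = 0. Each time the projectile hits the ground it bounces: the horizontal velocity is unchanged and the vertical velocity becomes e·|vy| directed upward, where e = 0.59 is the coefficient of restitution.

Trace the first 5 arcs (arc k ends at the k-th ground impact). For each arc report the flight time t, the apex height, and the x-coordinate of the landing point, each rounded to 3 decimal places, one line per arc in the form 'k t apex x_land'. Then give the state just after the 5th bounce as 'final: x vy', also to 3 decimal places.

1 2.693 16.793 18.017
2 2.184 5.845 32.631
3 1.289 2.035 41.253
4 0.760 0.708 46.340
5 0.449 0.247 49.341
final: 49.341 1.297

Arc 1: start y=13.320, vy=8.250 → t=2.693, apex=16.793, x_land=18.017, impact vy=-18.142
  bounce: vy ← 0.59·18.142 = 10.704
Arc 2: start y=0.000, vy=10.704 → t=2.184, apex=5.845, x_land=32.631, impact vy=-10.704
  bounce: vy ← 0.59·10.704 = 6.315
Arc 3: start y=0.000, vy=6.315 → t=1.289, apex=2.035, x_land=41.253, impact vy=-6.315
  bounce: vy ← 0.59·6.315 = 3.726
Arc 4: start y=0.000, vy=3.726 → t=0.760, apex=0.708, x_land=46.340, impact vy=-3.726
  bounce: vy ← 0.59·3.726 = 2.198
Arc 5: start y=0.000, vy=2.198 → t=0.449, apex=0.247, x_land=49.341, impact vy=-2.198
  bounce: vy ← 0.59·2.198 = 1.297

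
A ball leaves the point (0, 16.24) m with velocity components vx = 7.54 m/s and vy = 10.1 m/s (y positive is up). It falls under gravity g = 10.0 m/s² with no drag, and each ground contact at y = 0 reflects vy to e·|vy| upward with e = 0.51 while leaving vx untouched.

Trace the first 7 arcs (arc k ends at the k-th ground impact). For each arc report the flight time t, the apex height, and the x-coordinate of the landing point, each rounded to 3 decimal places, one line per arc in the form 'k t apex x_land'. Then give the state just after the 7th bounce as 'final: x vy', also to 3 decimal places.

1 3.076 21.340 23.193
2 2.107 5.551 39.081
3 1.075 1.444 47.185
4 0.548 0.376 51.317
5 0.280 0.098 53.425
6 0.143 0.025 54.500
7 0.073 0.007 55.048
final: 55.048 0.185

Arc 1: start y=16.240, vy=10.100 → t=3.076, apex=21.340, x_land=23.193, impact vy=-20.659
  bounce: vy ← 0.51·20.659 = 10.536
Arc 2: start y=0.000, vy=10.536 → t=2.107, apex=5.551, x_land=39.081, impact vy=-10.536
  bounce: vy ← 0.51·10.536 = 5.374
Arc 3: start y=0.000, vy=5.374 → t=1.075, apex=1.444, x_land=47.185, impact vy=-5.374
  bounce: vy ← 0.51·5.374 = 2.740
Arc 4: start y=0.000, vy=2.740 → t=0.548, apex=0.376, x_land=51.317, impact vy=-2.740
  bounce: vy ← 0.51·2.740 = 1.398
Arc 5: start y=0.000, vy=1.398 → t=0.280, apex=0.098, x_land=53.425, impact vy=-1.398
  bounce: vy ← 0.51·1.398 = 0.713
Arc 6: start y=0.000, vy=0.713 → t=0.143, apex=0.025, x_land=54.500, impact vy=-0.713
  bounce: vy ← 0.51·0.713 = 0.364
Arc 7: start y=0.000, vy=0.364 → t=0.073, apex=0.007, x_land=55.048, impact vy=-0.364
  bounce: vy ← 0.51·0.364 = 0.185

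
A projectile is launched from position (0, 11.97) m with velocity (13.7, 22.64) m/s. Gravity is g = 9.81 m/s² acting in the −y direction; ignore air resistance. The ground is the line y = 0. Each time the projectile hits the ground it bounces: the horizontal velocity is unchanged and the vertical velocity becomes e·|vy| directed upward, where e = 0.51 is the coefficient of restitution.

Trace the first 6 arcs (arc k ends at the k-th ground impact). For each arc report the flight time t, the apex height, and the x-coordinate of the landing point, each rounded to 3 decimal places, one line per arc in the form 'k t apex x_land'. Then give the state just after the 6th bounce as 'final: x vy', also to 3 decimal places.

Arc 1: start y=11.970, vy=22.640 → t=5.095, apex=38.095, x_land=69.797, impact vy=-27.339
  bounce: vy ← 0.51·27.339 = 13.943
Arc 2: start y=0.000, vy=13.943 → t=2.843, apex=9.908, x_land=108.741, impact vy=-13.943
  bounce: vy ← 0.51·13.943 = 7.111
Arc 3: start y=0.000, vy=7.111 → t=1.450, apex=2.577, x_land=128.602, impact vy=-7.111
  bounce: vy ← 0.51·7.111 = 3.627
Arc 4: start y=0.000, vy=3.627 → t=0.739, apex=0.670, x_land=138.731, impact vy=-3.627
  bounce: vy ← 0.51·3.627 = 1.850
Arc 5: start y=0.000, vy=1.850 → t=0.377, apex=0.174, x_land=143.897, impact vy=-1.850
  bounce: vy ← 0.51·1.850 = 0.943
Arc 6: start y=0.000, vy=0.943 → t=0.192, apex=0.045, x_land=146.532, impact vy=-0.943
  bounce: vy ← 0.51·0.943 = 0.481

1 5.095 38.095 69.797
2 2.843 9.908 108.741
3 1.450 2.577 128.602
4 0.739 0.670 138.731
5 0.377 0.174 143.897
6 0.192 0.045 146.532
final: 146.532 0.481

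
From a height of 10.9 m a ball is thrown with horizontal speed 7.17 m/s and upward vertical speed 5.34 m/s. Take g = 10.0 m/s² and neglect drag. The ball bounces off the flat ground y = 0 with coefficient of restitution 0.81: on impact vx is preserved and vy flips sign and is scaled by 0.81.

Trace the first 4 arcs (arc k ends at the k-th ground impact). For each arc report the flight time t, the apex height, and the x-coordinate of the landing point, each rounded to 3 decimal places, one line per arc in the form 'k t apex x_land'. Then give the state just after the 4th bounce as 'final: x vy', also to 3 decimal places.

Arc 1: start y=10.900, vy=5.340 → t=2.104, apex=12.326, x_land=15.086, impact vy=-15.701
  bounce: vy ← 0.81·15.701 = 12.718
Arc 2: start y=0.000, vy=12.718 → t=2.544, apex=8.087, x_land=33.323, impact vy=-12.718
  bounce: vy ← 0.81·12.718 = 10.301
Arc 3: start y=0.000, vy=10.301 → t=2.060, apex=5.306, x_land=48.095, impact vy=-10.301
  bounce: vy ← 0.81·10.301 = 8.344
Arc 4: start y=0.000, vy=8.344 → t=1.669, apex=3.481, x_land=60.061, impact vy=-8.344
  bounce: vy ← 0.81·8.344 = 6.759

1 2.104 12.326 15.086
2 2.544 8.087 33.323
3 2.060 5.306 48.095
4 1.669 3.481 60.061
final: 60.061 6.759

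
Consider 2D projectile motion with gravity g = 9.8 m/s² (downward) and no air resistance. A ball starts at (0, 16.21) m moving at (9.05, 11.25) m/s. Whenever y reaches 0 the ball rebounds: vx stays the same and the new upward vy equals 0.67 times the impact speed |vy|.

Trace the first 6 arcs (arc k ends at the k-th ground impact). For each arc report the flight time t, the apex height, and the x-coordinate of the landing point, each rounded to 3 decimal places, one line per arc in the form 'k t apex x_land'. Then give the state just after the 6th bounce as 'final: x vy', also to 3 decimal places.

Arc 1: start y=16.210, vy=11.250 → t=3.299, apex=22.667, x_land=29.854, impact vy=-21.078
  bounce: vy ← 0.67·21.078 = 14.122
Arc 2: start y=0.000, vy=14.122 → t=2.882, apex=10.175, x_land=55.937, impact vy=-14.122
  bounce: vy ← 0.67·14.122 = 9.462
Arc 3: start y=0.000, vy=9.462 → t=1.931, apex=4.568, x_land=73.412, impact vy=-9.462
  bounce: vy ← 0.67·9.462 = 6.339
Arc 4: start y=0.000, vy=6.339 → t=1.294, apex=2.050, x_land=85.121, impact vy=-6.339
  bounce: vy ← 0.67·6.339 = 4.247
Arc 5: start y=0.000, vy=4.247 → t=0.867, apex=0.920, x_land=92.966, impact vy=-4.247
  bounce: vy ← 0.67·4.247 = 2.846
Arc 6: start y=0.000, vy=2.846 → t=0.581, apex=0.413, x_land=98.222, impact vy=-2.846
  bounce: vy ← 0.67·2.846 = 1.907

1 3.299 22.667 29.854
2 2.882 10.175 55.937
3 1.931 4.568 73.412
4 1.294 2.050 85.121
5 0.867 0.920 92.966
6 0.581 0.413 98.222
final: 98.222 1.907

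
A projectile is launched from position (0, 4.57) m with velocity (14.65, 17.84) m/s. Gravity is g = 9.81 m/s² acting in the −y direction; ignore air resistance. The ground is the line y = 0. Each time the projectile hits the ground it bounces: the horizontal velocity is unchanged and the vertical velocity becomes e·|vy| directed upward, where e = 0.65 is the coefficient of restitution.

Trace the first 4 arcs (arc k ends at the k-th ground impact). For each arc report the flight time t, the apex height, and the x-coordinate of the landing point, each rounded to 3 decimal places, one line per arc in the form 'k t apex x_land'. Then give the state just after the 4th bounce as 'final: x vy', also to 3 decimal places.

1 3.877 20.791 56.804
2 2.676 8.784 96.015
3 1.740 3.711 121.501
4 1.131 1.568 138.068
final: 138.068 3.605

Arc 1: start y=4.570, vy=17.840 → t=3.877, apex=20.791, x_land=56.804, impact vy=-20.197
  bounce: vy ← 0.65·20.197 = 13.128
Arc 2: start y=0.000, vy=13.128 → t=2.676, apex=8.784, x_land=96.015, impact vy=-13.128
  bounce: vy ← 0.65·13.128 = 8.533
Arc 3: start y=0.000, vy=8.533 → t=1.740, apex=3.711, x_land=121.501, impact vy=-8.533
  bounce: vy ← 0.65·8.533 = 5.547
Arc 4: start y=0.000, vy=5.547 → t=1.131, apex=1.568, x_land=138.068, impact vy=-5.547
  bounce: vy ← 0.65·5.547 = 3.605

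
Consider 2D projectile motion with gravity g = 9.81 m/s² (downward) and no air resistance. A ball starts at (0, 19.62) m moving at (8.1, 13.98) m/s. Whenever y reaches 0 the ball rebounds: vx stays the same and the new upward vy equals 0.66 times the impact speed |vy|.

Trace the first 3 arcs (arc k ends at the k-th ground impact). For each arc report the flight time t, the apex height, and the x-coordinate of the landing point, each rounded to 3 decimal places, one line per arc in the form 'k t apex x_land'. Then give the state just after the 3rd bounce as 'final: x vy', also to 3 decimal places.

Arc 1: start y=19.620, vy=13.980 → t=3.881, apex=29.581, x_land=31.435, impact vy=-24.091
  bounce: vy ← 0.66·24.091 = 15.900
Arc 2: start y=0.000, vy=15.900 → t=3.242, apex=12.886, x_land=57.692, impact vy=-15.900
  bounce: vy ← 0.66·15.900 = 10.494
Arc 3: start y=0.000, vy=10.494 → t=2.139, apex=5.613, x_land=75.022, impact vy=-10.494
  bounce: vy ← 0.66·10.494 = 6.926

1 3.881 29.581 31.435
2 3.242 12.886 57.692
3 2.139 5.613 75.022
final: 75.022 6.926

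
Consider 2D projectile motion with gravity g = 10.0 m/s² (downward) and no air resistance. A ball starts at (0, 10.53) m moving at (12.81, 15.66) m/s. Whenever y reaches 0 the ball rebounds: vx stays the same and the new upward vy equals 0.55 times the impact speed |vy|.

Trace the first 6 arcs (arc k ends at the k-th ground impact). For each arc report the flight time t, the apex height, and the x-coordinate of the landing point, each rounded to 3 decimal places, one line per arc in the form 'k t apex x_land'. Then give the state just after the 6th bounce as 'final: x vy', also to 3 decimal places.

1 3.701 22.792 47.410
2 2.349 6.895 77.495
3 1.292 2.086 94.042
4 0.710 0.631 103.142
5 0.391 0.191 108.147
6 0.215 0.058 110.900
final: 110.900 0.591

Arc 1: start y=10.530, vy=15.660 → t=3.701, apex=22.792, x_land=47.410, impact vy=-21.350
  bounce: vy ← 0.55·21.350 = 11.743
Arc 2: start y=0.000, vy=11.743 → t=2.349, apex=6.895, x_land=77.495, impact vy=-11.743
  bounce: vy ← 0.55·11.743 = 6.458
Arc 3: start y=0.000, vy=6.458 → t=1.292, apex=2.086, x_land=94.042, impact vy=-6.458
  bounce: vy ← 0.55·6.458 = 3.552
Arc 4: start y=0.000, vy=3.552 → t=0.710, apex=0.631, x_land=103.142, impact vy=-3.552
  bounce: vy ← 0.55·3.552 = 1.954
Arc 5: start y=0.000, vy=1.954 → t=0.391, apex=0.191, x_land=108.147, impact vy=-1.954
  bounce: vy ← 0.55·1.954 = 1.075
Arc 6: start y=0.000, vy=1.075 → t=0.215, apex=0.058, x_land=110.900, impact vy=-1.075
  bounce: vy ← 0.55·1.075 = 0.591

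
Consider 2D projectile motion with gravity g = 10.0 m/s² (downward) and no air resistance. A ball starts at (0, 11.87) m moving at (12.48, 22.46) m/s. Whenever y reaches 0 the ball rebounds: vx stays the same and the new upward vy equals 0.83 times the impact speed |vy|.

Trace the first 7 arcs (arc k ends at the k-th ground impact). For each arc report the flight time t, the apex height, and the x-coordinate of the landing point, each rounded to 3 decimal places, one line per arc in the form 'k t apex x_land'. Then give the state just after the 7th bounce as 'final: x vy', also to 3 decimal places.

1 4.970 37.093 62.022
2 4.521 25.553 118.448
3 3.753 17.604 165.282
4 3.115 12.127 204.154
5 2.585 8.354 236.418
6 2.146 5.755 263.197
7 1.781 3.965 285.423
final: 285.423 7.391

Arc 1: start y=11.870, vy=22.460 → t=4.970, apex=37.093, x_land=62.022, impact vy=-27.237
  bounce: vy ← 0.83·27.237 = 22.607
Arc 2: start y=0.000, vy=22.607 → t=4.521, apex=25.553, x_land=118.448, impact vy=-22.607
  bounce: vy ← 0.83·22.607 = 18.764
Arc 3: start y=0.000, vy=18.764 → t=3.753, apex=17.604, x_land=165.282, impact vy=-18.764
  bounce: vy ← 0.83·18.764 = 15.574
Arc 4: start y=0.000, vy=15.574 → t=3.115, apex=12.127, x_land=204.154, impact vy=-15.574
  bounce: vy ← 0.83·15.574 = 12.926
Arc 5: start y=0.000, vy=12.926 → t=2.585, apex=8.354, x_land=236.418, impact vy=-12.926
  bounce: vy ← 0.83·12.926 = 10.729
Arc 6: start y=0.000, vy=10.729 → t=2.146, apex=5.755, x_land=263.197, impact vy=-10.729
  bounce: vy ← 0.83·10.729 = 8.905
Arc 7: start y=0.000, vy=8.905 → t=1.781, apex=3.965, x_land=285.423, impact vy=-8.905
  bounce: vy ← 0.83·8.905 = 7.391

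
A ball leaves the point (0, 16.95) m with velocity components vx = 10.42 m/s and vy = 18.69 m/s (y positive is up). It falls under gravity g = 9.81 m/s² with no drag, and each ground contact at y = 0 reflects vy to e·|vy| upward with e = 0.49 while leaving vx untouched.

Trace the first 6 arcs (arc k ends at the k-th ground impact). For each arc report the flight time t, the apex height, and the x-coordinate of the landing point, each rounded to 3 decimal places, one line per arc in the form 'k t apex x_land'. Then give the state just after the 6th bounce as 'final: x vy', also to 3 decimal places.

1 4.567 34.754 47.589
2 2.609 8.344 74.770
3 1.278 2.004 88.089
4 0.626 0.481 94.616
5 0.307 0.115 97.814
6 0.150 0.028 99.381
final: 99.381 0.361

Arc 1: start y=16.950, vy=18.690 → t=4.567, apex=34.754, x_land=47.589, impact vy=-26.113
  bounce: vy ← 0.49·26.113 = 12.795
Arc 2: start y=0.000, vy=12.795 → t=2.609, apex=8.344, x_land=74.770, impact vy=-12.795
  bounce: vy ← 0.49·12.795 = 6.270
Arc 3: start y=0.000, vy=6.270 → t=1.278, apex=2.004, x_land=88.089, impact vy=-6.270
  bounce: vy ← 0.49·6.270 = 3.072
Arc 4: start y=0.000, vy=3.072 → t=0.626, apex=0.481, x_land=94.616, impact vy=-3.072
  bounce: vy ← 0.49·3.072 = 1.505
Arc 5: start y=0.000, vy=1.505 → t=0.307, apex=0.115, x_land=97.814, impact vy=-1.505
  bounce: vy ← 0.49·1.505 = 0.738
Arc 6: start y=0.000, vy=0.738 → t=0.150, apex=0.028, x_land=99.381, impact vy=-0.738
  bounce: vy ← 0.49·0.738 = 0.361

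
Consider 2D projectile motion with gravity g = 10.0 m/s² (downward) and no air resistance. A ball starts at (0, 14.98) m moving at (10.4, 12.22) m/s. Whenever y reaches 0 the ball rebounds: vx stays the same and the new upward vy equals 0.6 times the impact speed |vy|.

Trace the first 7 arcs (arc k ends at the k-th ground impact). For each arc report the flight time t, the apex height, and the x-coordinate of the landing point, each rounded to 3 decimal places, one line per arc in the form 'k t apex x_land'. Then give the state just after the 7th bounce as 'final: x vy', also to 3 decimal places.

Arc 1: start y=14.980, vy=12.220 → t=3.341, apex=22.446, x_land=34.744, impact vy=-21.188
  bounce: vy ← 0.6·21.188 = 12.713
Arc 2: start y=0.000, vy=12.713 → t=2.543, apex=8.081, x_land=61.187, impact vy=-12.713
  bounce: vy ← 0.6·12.713 = 7.628
Arc 3: start y=0.000, vy=7.628 → t=1.526, apex=2.909, x_land=77.052, impact vy=-7.628
  bounce: vy ← 0.6·7.628 = 4.577
Arc 4: start y=0.000, vy=4.577 → t=0.915, apex=1.047, x_land=86.572, impact vy=-4.577
  bounce: vy ← 0.6·4.577 = 2.746
Arc 5: start y=0.000, vy=2.746 → t=0.549, apex=0.377, x_land=92.283, impact vy=-2.746
  bounce: vy ← 0.6·2.746 = 1.648
Arc 6: start y=0.000, vy=1.648 → t=0.330, apex=0.136, x_land=95.710, impact vy=-1.648
  bounce: vy ← 0.6·1.648 = 0.989
Arc 7: start y=0.000, vy=0.989 → t=0.198, apex=0.049, x_land=97.766, impact vy=-0.989
  bounce: vy ← 0.6·0.989 = 0.593

1 3.341 22.446 34.744
2 2.543 8.081 61.187
3 1.526 2.909 77.052
4 0.915 1.047 86.572
5 0.549 0.377 92.283
6 0.330 0.136 95.710
7 0.198 0.049 97.766
final: 97.766 0.593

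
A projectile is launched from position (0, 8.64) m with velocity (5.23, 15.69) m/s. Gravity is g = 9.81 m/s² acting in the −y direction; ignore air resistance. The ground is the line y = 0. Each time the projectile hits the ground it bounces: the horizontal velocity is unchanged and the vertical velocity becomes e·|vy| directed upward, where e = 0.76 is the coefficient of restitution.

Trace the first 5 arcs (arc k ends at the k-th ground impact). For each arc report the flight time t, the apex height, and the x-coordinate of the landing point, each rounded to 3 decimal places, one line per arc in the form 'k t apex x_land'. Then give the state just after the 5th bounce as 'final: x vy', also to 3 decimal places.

1 3.678 21.187 19.235
2 3.159 12.238 35.757
3 2.401 7.069 48.313
4 1.825 4.083 57.856
5 1.387 2.358 65.109
final: 65.109 5.170

Arc 1: start y=8.640, vy=15.690 → t=3.678, apex=21.187, x_land=19.235, impact vy=-20.389
  bounce: vy ← 0.76·20.389 = 15.495
Arc 2: start y=0.000, vy=15.495 → t=3.159, apex=12.238, x_land=35.757, impact vy=-15.495
  bounce: vy ← 0.76·15.495 = 11.776
Arc 3: start y=0.000, vy=11.776 → t=2.401, apex=7.069, x_land=48.313, impact vy=-11.776
  bounce: vy ← 0.76·11.776 = 8.950
Arc 4: start y=0.000, vy=8.950 → t=1.825, apex=4.083, x_land=57.856, impact vy=-8.950
  bounce: vy ← 0.76·8.950 = 6.802
Arc 5: start y=0.000, vy=6.802 → t=1.387, apex=2.358, x_land=65.109, impact vy=-6.802
  bounce: vy ← 0.76·6.802 = 5.170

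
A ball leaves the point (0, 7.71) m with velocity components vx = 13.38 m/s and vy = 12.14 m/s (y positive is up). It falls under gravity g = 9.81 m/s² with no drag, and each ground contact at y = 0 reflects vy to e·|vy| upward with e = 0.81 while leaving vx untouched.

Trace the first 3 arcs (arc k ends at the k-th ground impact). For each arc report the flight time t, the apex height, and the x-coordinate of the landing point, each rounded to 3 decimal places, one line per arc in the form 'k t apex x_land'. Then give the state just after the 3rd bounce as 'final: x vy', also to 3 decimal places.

Arc 1: start y=7.710, vy=12.140 → t=2.999, apex=15.222, x_land=40.128, impact vy=-17.281
  bounce: vy ← 0.81·17.281 = 13.998
Arc 2: start y=0.000, vy=13.998 → t=2.854, apex=9.987, x_land=78.313, impact vy=-13.998
  bounce: vy ← 0.81·13.998 = 11.338
Arc 3: start y=0.000, vy=11.338 → t=2.312, apex=6.552, x_land=109.242, impact vy=-11.338
  bounce: vy ← 0.81·11.338 = 9.184

1 2.999 15.222 40.128
2 2.854 9.987 78.313
3 2.312 6.552 109.242
final: 109.242 9.184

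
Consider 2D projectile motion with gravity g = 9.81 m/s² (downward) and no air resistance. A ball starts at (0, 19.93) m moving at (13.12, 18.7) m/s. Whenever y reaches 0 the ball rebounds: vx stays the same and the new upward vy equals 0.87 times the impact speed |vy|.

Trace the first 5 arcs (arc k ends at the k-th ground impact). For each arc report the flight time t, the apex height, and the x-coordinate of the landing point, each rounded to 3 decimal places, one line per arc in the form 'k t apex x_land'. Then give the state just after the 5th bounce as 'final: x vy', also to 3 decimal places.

Arc 1: start y=19.930, vy=18.700 → t=4.681, apex=37.753, x_land=61.409, impact vy=-27.216
  bounce: vy ← 0.87·27.216 = 23.678
Arc 2: start y=0.000, vy=23.678 → t=4.827, apex=28.575, x_land=124.743, impact vy=-23.678
  bounce: vy ← 0.87·23.678 = 20.600
Arc 3: start y=0.000, vy=20.600 → t=4.200, apex=21.629, x_land=179.844, impact vy=-20.600
  bounce: vy ← 0.87·20.600 = 17.922
Arc 4: start y=0.000, vy=17.922 → t=3.654, apex=16.371, x_land=227.782, impact vy=-17.922
  bounce: vy ← 0.87·17.922 = 15.592
Arc 5: start y=0.000, vy=15.592 → t=3.179, apex=12.391, x_land=269.488, impact vy=-15.592
  bounce: vy ← 0.87·15.592 = 13.565

1 4.681 37.753 61.409
2 4.827 28.575 124.743
3 4.200 21.629 179.844
4 3.654 16.371 227.782
5 3.179 12.391 269.488
final: 269.488 13.565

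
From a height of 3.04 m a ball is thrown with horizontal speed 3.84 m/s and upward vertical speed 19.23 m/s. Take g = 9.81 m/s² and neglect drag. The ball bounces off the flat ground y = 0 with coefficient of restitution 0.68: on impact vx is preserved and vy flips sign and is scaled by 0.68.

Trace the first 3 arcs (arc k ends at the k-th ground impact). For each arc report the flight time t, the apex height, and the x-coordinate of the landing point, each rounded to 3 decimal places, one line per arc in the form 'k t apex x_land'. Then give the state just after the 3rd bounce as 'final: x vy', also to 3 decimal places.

1 4.073 21.888 15.639
2 2.873 10.121 26.671
3 1.954 4.680 34.173
final: 34.173 6.516

Arc 1: start y=3.040, vy=19.230 → t=4.073, apex=21.888, x_land=15.639, impact vy=-20.723
  bounce: vy ← 0.68·20.723 = 14.092
Arc 2: start y=0.000, vy=14.092 → t=2.873, apex=10.121, x_land=26.671, impact vy=-14.092
  bounce: vy ← 0.68·14.092 = 9.582
Arc 3: start y=0.000, vy=9.582 → t=1.954, apex=4.680, x_land=34.173, impact vy=-9.582
  bounce: vy ← 0.68·9.582 = 6.516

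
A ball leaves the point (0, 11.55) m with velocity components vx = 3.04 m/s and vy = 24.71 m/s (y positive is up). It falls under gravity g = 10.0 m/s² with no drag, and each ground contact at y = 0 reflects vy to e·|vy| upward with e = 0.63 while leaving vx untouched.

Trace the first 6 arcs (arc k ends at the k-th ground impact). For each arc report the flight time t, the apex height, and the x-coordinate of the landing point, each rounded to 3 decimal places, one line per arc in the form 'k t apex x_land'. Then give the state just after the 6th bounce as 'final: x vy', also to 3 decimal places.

Arc 1: start y=11.550, vy=24.710 → t=5.372, apex=42.079, x_land=16.331, impact vy=-29.010
  bounce: vy ← 0.63·29.010 = 18.276
Arc 2: start y=0.000, vy=18.276 → t=3.655, apex=16.701, x_land=27.443, impact vy=-18.276
  bounce: vy ← 0.63·18.276 = 11.514
Arc 3: start y=0.000, vy=11.514 → t=2.303, apex=6.629, x_land=34.443, impact vy=-11.514
  bounce: vy ← 0.63·11.514 = 7.254
Arc 4: start y=0.000, vy=7.254 → t=1.451, apex=2.631, x_land=38.854, impact vy=-7.254
  bounce: vy ← 0.63·7.254 = 4.570
Arc 5: start y=0.000, vy=4.570 → t=0.914, apex=1.044, x_land=41.632, impact vy=-4.570
  bounce: vy ← 0.63·4.570 = 2.879
Arc 6: start y=0.000, vy=2.879 → t=0.576, apex=0.414, x_land=43.383, impact vy=-2.879
  bounce: vy ← 0.63·2.879 = 1.814

1 5.372 42.079 16.331
2 3.655 16.701 27.443
3 2.303 6.629 34.443
4 1.451 2.631 38.854
5 0.914 1.044 41.632
6 0.576 0.414 43.383
final: 43.383 1.814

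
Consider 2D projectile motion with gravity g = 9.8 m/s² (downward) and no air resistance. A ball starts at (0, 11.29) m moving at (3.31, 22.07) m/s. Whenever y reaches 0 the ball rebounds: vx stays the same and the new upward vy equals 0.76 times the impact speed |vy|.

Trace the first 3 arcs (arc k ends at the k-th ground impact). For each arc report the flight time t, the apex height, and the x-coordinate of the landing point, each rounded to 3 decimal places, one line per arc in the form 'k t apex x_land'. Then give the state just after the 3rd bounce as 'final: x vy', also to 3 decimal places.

1 4.968 36.141 16.444
2 4.128 20.875 30.108
3 3.137 12.058 40.492
final: 40.492 11.683

Arc 1: start y=11.290, vy=22.070 → t=4.968, apex=36.141, x_land=16.444, impact vy=-26.615
  bounce: vy ← 0.76·26.615 = 20.228
Arc 2: start y=0.000, vy=20.228 → t=4.128, apex=20.875, x_land=30.108, impact vy=-20.228
  bounce: vy ← 0.76·20.228 = 15.373
Arc 3: start y=0.000, vy=15.373 → t=3.137, apex=12.058, x_land=40.492, impact vy=-15.373
  bounce: vy ← 0.76·15.373 = 11.683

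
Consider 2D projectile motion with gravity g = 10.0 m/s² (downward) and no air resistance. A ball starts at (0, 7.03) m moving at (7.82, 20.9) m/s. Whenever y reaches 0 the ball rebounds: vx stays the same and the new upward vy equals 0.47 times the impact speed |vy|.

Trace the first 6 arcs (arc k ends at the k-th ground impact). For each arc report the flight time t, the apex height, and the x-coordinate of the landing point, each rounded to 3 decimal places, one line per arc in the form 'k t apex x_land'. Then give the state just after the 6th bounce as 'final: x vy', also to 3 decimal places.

Arc 1: start y=7.030, vy=20.900 → t=4.493, apex=28.870, x_land=35.135, impact vy=-24.029
  bounce: vy ← 0.47·24.029 = 11.294
Arc 2: start y=0.000, vy=11.294 → t=2.259, apex=6.377, x_land=52.798, impact vy=-11.294
  bounce: vy ← 0.47·11.294 = 5.308
Arc 3: start y=0.000, vy=5.308 → t=1.062, apex=1.409, x_land=61.100, impact vy=-5.308
  bounce: vy ← 0.47·5.308 = 2.495
Arc 4: start y=0.000, vy=2.495 → t=0.499, apex=0.311, x_land=65.002, impact vy=-2.495
  bounce: vy ← 0.47·2.495 = 1.173
Arc 5: start y=0.000, vy=1.173 → t=0.235, apex=0.069, x_land=66.836, impact vy=-1.173
  bounce: vy ← 0.47·1.173 = 0.551
Arc 6: start y=0.000, vy=0.551 → t=0.110, apex=0.015, x_land=67.698, impact vy=-0.551
  bounce: vy ← 0.47·0.551 = 0.259

1 4.493 28.870 35.135
2 2.259 6.377 52.798
3 1.062 1.409 61.100
4 0.499 0.311 65.002
5 0.235 0.069 66.836
6 0.110 0.015 67.698
final: 67.698 0.259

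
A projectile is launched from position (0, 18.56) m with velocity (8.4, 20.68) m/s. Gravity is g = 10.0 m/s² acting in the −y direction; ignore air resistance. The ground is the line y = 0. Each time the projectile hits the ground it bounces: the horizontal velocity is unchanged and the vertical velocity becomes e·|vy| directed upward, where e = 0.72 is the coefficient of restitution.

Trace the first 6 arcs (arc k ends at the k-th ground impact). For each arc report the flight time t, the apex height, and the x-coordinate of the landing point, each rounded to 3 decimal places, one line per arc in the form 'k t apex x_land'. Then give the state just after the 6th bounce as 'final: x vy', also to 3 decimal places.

Arc 1: start y=18.560, vy=20.680 → t=4.894, apex=39.943, x_land=41.113, impact vy=-28.264
  bounce: vy ← 0.72·28.264 = 20.350
Arc 2: start y=0.000, vy=20.350 → t=4.070, apex=20.707, x_land=75.301, impact vy=-20.350
  bounce: vy ← 0.72·20.350 = 14.652
Arc 3: start y=0.000, vy=14.652 → t=2.930, apex=10.734, x_land=99.917, impact vy=-14.652
  bounce: vy ← 0.72·14.652 = 10.550
Arc 4: start y=0.000, vy=10.550 → t=2.110, apex=5.565, x_land=117.640, impact vy=-10.550
  bounce: vy ← 0.72·10.550 = 7.596
Arc 5: start y=0.000, vy=7.596 → t=1.519, apex=2.885, x_land=130.401, impact vy=-7.596
  bounce: vy ← 0.72·7.596 = 5.469
Arc 6: start y=0.000, vy=5.469 → t=1.094, apex=1.495, x_land=139.589, impact vy=-5.469
  bounce: vy ← 0.72·5.469 = 3.938

1 4.894 39.943 41.113
2 4.070 20.707 75.301
3 2.930 10.734 99.917
4 2.110 5.565 117.640
5 1.519 2.885 130.401
6 1.094 1.495 139.589
final: 139.589 3.938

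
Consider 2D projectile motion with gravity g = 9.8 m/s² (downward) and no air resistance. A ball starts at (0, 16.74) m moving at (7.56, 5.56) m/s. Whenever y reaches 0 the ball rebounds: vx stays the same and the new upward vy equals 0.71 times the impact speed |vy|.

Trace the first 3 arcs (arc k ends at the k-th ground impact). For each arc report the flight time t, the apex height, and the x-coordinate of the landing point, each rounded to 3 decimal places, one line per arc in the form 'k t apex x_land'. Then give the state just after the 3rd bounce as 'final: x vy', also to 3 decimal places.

Arc 1: start y=16.740, vy=5.560 → t=2.501, apex=18.317, x_land=18.906, impact vy=-18.948
  bounce: vy ← 0.71·18.948 = 13.453
Arc 2: start y=0.000, vy=13.453 → t=2.745, apex=9.234, x_land=39.662, impact vy=-13.453
  bounce: vy ← 0.71·13.453 = 9.552
Arc 3: start y=0.000, vy=9.552 → t=1.949, apex=4.655, x_land=54.399, impact vy=-9.552
  bounce: vy ← 0.71·9.552 = 6.782

1 2.501 18.317 18.906
2 2.745 9.234 39.662
3 1.949 4.655 54.399
final: 54.399 6.782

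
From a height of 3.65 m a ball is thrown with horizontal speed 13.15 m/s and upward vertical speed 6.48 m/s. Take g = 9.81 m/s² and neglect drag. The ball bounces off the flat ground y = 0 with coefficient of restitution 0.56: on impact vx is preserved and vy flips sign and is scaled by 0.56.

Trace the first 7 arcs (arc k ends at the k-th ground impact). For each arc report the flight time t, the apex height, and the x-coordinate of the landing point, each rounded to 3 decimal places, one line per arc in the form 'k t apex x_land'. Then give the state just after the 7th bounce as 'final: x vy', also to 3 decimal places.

Arc 1: start y=3.650, vy=6.480 → t=1.747, apex=5.790, x_land=22.974, impact vy=-10.658
  bounce: vy ← 0.56·10.658 = 5.969
Arc 2: start y=0.000, vy=5.969 → t=1.217, apex=1.816, x_land=38.975, impact vy=-5.969
  bounce: vy ← 0.56·5.969 = 3.343
Arc 3: start y=0.000, vy=3.343 → t=0.681, apex=0.569, x_land=47.937, impact vy=-3.343
  bounce: vy ← 0.56·3.343 = 1.872
Arc 4: start y=0.000, vy=1.872 → t=0.382, apex=0.179, x_land=52.955, impact vy=-1.872
  bounce: vy ← 0.56·1.872 = 1.048
Arc 5: start y=0.000, vy=1.048 → t=0.214, apex=0.056, x_land=55.765, impact vy=-1.048
  bounce: vy ← 0.56·1.048 = 0.587
Arc 6: start y=0.000, vy=0.587 → t=0.120, apex=0.018, x_land=57.339, impact vy=-0.587
  bounce: vy ← 0.56·0.587 = 0.329
Arc 7: start y=0.000, vy=0.329 → t=0.067, apex=0.006, x_land=58.220, impact vy=-0.329
  bounce: vy ← 0.56·0.329 = 0.184

1 1.747 5.790 22.974
2 1.217 1.816 38.975
3 0.681 0.569 47.937
4 0.382 0.179 52.955
5 0.214 0.056 55.765
6 0.120 0.018 57.339
7 0.067 0.006 58.220
final: 58.220 0.184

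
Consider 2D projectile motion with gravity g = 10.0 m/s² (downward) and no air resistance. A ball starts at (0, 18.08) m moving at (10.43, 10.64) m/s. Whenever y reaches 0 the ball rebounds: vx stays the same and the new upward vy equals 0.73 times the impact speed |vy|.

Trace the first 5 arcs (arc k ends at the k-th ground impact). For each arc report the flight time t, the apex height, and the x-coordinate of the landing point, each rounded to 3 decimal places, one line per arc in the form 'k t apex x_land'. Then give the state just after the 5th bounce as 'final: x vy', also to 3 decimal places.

Arc 1: start y=18.080, vy=10.640 → t=3.243, apex=23.740, x_land=33.825, impact vy=-21.790
  bounce: vy ← 0.73·21.790 = 15.907
Arc 2: start y=0.000, vy=15.907 → t=3.181, apex=12.651, x_land=67.006, impact vy=-15.907
  bounce: vy ← 0.73·15.907 = 11.612
Arc 3: start y=0.000, vy=11.612 → t=2.322, apex=6.742, x_land=91.229, impact vy=-11.612
  bounce: vy ← 0.73·11.612 = 8.477
Arc 4: start y=0.000, vy=8.477 → t=1.695, apex=3.593, x_land=108.911, impact vy=-8.477
  bounce: vy ← 0.73·8.477 = 6.188
Arc 5: start y=0.000, vy=6.188 → t=1.238, apex=1.915, x_land=121.819, impact vy=-6.188
  bounce: vy ← 0.73·6.188 = 4.517

1 3.243 23.740 33.825
2 3.181 12.651 67.006
3 2.322 6.742 91.229
4 1.695 3.593 108.911
5 1.238 1.915 121.819
final: 121.819 4.517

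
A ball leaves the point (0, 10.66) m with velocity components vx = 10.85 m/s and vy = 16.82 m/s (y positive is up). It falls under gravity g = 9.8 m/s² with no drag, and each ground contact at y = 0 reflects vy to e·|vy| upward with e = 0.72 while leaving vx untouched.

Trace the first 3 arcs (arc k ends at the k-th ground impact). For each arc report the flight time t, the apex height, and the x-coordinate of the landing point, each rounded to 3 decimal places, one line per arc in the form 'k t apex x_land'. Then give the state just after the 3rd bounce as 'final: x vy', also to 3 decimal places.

1 3.979 25.094 43.176
2 3.259 13.009 78.533
3 2.346 6.744 103.991
final: 103.991 8.278

Arc 1: start y=10.660, vy=16.820 → t=3.979, apex=25.094, x_land=43.176, impact vy=-22.178
  bounce: vy ← 0.72·22.178 = 15.968
Arc 2: start y=0.000, vy=15.968 → t=3.259, apex=13.009, x_land=78.533, impact vy=-15.968
  bounce: vy ← 0.72·15.968 = 11.497
Arc 3: start y=0.000, vy=11.497 → t=2.346, apex=6.744, x_land=103.991, impact vy=-11.497
  bounce: vy ← 0.72·11.497 = 8.278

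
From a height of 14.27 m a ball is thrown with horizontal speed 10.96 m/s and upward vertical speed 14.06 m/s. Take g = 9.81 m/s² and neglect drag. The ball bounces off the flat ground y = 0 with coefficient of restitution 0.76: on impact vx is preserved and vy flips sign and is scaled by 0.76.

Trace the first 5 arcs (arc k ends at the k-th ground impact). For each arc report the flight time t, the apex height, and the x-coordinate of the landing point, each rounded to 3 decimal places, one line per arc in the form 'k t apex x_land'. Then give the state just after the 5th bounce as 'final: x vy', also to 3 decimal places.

Arc 1: start y=14.270, vy=14.060 → t=3.661, apex=24.346, x_land=40.126, impact vy=-21.855
  bounce: vy ← 0.76·21.855 = 16.610
Arc 2: start y=0.000, vy=16.610 → t=3.386, apex=14.062, x_land=77.240, impact vy=-16.610
  bounce: vy ← 0.76·16.610 = 12.624
Arc 3: start y=0.000, vy=12.624 → t=2.574, apex=8.122, x_land=105.447, impact vy=-12.624
  bounce: vy ← 0.76·12.624 = 9.594
Arc 4: start y=0.000, vy=9.594 → t=1.956, apex=4.691, x_land=126.885, impact vy=-9.594
  bounce: vy ← 0.76·9.594 = 7.291
Arc 5: start y=0.000, vy=7.291 → t=1.487, apex=2.710, x_land=143.177, impact vy=-7.291
  bounce: vy ← 0.76·7.291 = 5.542

1 3.661 24.346 40.126
2 3.386 14.062 77.240
3 2.574 8.122 105.447
4 1.956 4.691 126.885
5 1.487 2.710 143.177
final: 143.177 5.542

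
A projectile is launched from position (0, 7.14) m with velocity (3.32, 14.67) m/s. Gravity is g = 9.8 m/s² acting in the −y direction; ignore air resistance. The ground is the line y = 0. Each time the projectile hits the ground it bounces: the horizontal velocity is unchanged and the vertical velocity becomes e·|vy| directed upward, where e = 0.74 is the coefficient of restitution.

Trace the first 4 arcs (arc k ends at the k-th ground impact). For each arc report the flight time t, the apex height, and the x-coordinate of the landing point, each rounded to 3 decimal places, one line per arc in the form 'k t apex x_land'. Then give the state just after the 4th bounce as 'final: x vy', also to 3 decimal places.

1 3.420 18.120 11.354
2 2.846 9.923 20.803
3 2.106 5.434 27.795
4 1.558 2.975 32.970
final: 32.970 5.651

Arc 1: start y=7.140, vy=14.670 → t=3.420, apex=18.120, x_land=11.354, impact vy=-18.846
  bounce: vy ← 0.74·18.846 = 13.946
Arc 2: start y=0.000, vy=13.946 → t=2.846, apex=9.923, x_land=20.803, impact vy=-13.946
  bounce: vy ← 0.74·13.946 = 10.320
Arc 3: start y=0.000, vy=10.320 → t=2.106, apex=5.434, x_land=27.795, impact vy=-10.320
  bounce: vy ← 0.74·10.320 = 7.637
Arc 4: start y=0.000, vy=7.637 → t=1.558, apex=2.975, x_land=32.970, impact vy=-7.637
  bounce: vy ← 0.74·7.637 = 5.651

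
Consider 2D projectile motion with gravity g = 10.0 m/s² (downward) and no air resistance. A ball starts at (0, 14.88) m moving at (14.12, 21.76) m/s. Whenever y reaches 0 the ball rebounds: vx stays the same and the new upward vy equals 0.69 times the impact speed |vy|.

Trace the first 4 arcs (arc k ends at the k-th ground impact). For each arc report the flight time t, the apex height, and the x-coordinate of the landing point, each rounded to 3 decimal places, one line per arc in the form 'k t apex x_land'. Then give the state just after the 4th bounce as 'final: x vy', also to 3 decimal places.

Arc 1: start y=14.880, vy=21.760 → t=4.953, apex=38.555, x_land=69.934, impact vy=-27.769
  bounce: vy ← 0.69·27.769 = 19.160
Arc 2: start y=0.000, vy=19.160 → t=3.832, apex=18.356, x_land=124.043, impact vy=-19.160
  bounce: vy ← 0.69·19.160 = 13.221
Arc 3: start y=0.000, vy=13.221 → t=2.644, apex=8.739, x_land=161.378, impact vy=-13.221
  bounce: vy ← 0.69·13.221 = 9.122
Arc 4: start y=0.000, vy=9.122 → t=1.824, apex=4.161, x_land=187.140, impact vy=-9.122
  bounce: vy ← 0.69·9.122 = 6.294

1 4.953 38.555 69.934
2 3.832 18.356 124.043
3 2.644 8.739 161.378
4 1.824 4.161 187.140
final: 187.140 6.294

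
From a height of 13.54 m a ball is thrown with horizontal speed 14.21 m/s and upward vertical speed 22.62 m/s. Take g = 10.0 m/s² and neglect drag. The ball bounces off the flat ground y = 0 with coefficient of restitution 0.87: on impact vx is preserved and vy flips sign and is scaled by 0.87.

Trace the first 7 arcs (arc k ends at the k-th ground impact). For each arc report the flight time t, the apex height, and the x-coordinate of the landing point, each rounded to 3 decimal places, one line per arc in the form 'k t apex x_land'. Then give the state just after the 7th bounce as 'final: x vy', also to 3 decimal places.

Arc 1: start y=13.540, vy=22.620 → t=5.059, apex=39.123, x_land=71.892, impact vy=-27.973
  bounce: vy ← 0.87·27.973 = 24.336
Arc 2: start y=0.000, vy=24.336 → t=4.867, apex=29.612, x_land=141.055, impact vy=-24.336
  bounce: vy ← 0.87·24.336 = 21.172
Arc 3: start y=0.000, vy=21.172 → t=4.234, apex=22.414, x_land=201.227, impact vy=-21.172
  bounce: vy ← 0.87·21.172 = 18.420
Arc 4: start y=0.000, vy=18.420 → t=3.684, apex=16.965, x_land=253.577, impact vy=-18.420
  bounce: vy ← 0.87·18.420 = 16.025
Arc 5: start y=0.000, vy=16.025 → t=3.205, apex=12.841, x_land=299.121, impact vy=-16.025
  bounce: vy ← 0.87·16.025 = 13.942
Arc 6: start y=0.000, vy=13.942 → t=2.788, apex=9.719, x_land=338.745, impact vy=-13.942
  bounce: vy ← 0.87·13.942 = 12.130
Arc 7: start y=0.000, vy=12.130 → t=2.426, apex=7.356, x_land=373.217, impact vy=-12.130
  bounce: vy ← 0.87·12.130 = 10.553

1 5.059 39.123 71.892
2 4.867 29.612 141.055
3 4.234 22.414 201.227
4 3.684 16.965 253.577
5 3.205 12.841 299.121
6 2.788 9.719 338.745
7 2.426 7.356 373.217
final: 373.217 10.553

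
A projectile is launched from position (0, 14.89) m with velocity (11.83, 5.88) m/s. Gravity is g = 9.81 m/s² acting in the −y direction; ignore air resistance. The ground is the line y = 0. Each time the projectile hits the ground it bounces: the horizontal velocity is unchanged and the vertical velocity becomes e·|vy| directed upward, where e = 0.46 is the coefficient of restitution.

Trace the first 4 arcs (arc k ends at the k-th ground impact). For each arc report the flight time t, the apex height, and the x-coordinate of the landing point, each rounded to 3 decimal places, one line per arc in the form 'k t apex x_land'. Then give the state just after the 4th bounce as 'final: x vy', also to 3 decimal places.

Arc 1: start y=14.890, vy=5.880 → t=2.442, apex=16.652, x_land=28.888, impact vy=-18.075
  bounce: vy ← 0.46·18.075 = 8.315
Arc 2: start y=0.000, vy=8.315 → t=1.695, apex=3.524, x_land=48.941, impact vy=-8.315
  bounce: vy ← 0.46·8.315 = 3.825
Arc 3: start y=0.000, vy=3.825 → t=0.780, apex=0.746, x_land=58.166, impact vy=-3.825
  bounce: vy ← 0.46·3.825 = 1.759
Arc 4: start y=0.000, vy=1.759 → t=0.359, apex=0.158, x_land=62.409, impact vy=-1.759
  bounce: vy ← 0.46·1.759 = 0.809

1 2.442 16.652 28.888
2 1.695 3.524 48.941
3 0.780 0.746 58.166
4 0.359 0.158 62.409
final: 62.409 0.809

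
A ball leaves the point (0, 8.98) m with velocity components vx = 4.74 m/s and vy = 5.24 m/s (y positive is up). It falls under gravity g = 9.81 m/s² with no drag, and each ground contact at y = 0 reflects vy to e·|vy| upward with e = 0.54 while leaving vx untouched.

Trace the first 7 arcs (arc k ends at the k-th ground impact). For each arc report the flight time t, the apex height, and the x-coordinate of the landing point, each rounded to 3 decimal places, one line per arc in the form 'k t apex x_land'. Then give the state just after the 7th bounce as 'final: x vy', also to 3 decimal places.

1 1.989 10.379 9.427
2 1.571 3.027 16.874
3 0.848 0.883 20.895
4 0.458 0.257 23.067
5 0.247 0.075 24.239
6 0.134 0.022 24.872
7 0.072 0.006 25.214
final: 25.214 0.191

Arc 1: start y=8.980, vy=5.240 → t=1.989, apex=10.379, x_land=9.427, impact vy=-14.270
  bounce: vy ← 0.54·14.270 = 7.706
Arc 2: start y=0.000, vy=7.706 → t=1.571, apex=3.027, x_land=16.874, impact vy=-7.706
  bounce: vy ← 0.54·7.706 = 4.161
Arc 3: start y=0.000, vy=4.161 → t=0.848, apex=0.883, x_land=20.895, impact vy=-4.161
  bounce: vy ← 0.54·4.161 = 2.247
Arc 4: start y=0.000, vy=2.247 → t=0.458, apex=0.257, x_land=23.067, impact vy=-2.247
  bounce: vy ← 0.54·2.247 = 1.213
Arc 5: start y=0.000, vy=1.213 → t=0.247, apex=0.075, x_land=24.239, impact vy=-1.213
  bounce: vy ← 0.54·1.213 = 0.655
Arc 6: start y=0.000, vy=0.655 → t=0.134, apex=0.022, x_land=24.872, impact vy=-0.655
  bounce: vy ← 0.54·0.655 = 0.354
Arc 7: start y=0.000, vy=0.354 → t=0.072, apex=0.006, x_land=25.214, impact vy=-0.354
  bounce: vy ← 0.54·0.354 = 0.191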